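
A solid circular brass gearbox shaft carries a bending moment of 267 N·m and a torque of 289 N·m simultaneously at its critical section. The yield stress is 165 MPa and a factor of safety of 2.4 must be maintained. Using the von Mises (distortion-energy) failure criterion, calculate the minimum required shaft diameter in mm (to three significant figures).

σ_allow = σ_y/n = 165/2.4 = 68.75 MPa.
For a solid shaft σ_b = 32M/(πd³) and τ = 16T/(πd³), so the von Mises stress is σ' = (16/πd³)·√(4M²+3T²).
√(4M²+3T²) = √(4×(267000)² + 3×(289000)²) = 731900 N·mm.
d³ = 16×731900/(π×68.75) = 54220 mm³.
d = 37.85 mm.

d = 37.8 mm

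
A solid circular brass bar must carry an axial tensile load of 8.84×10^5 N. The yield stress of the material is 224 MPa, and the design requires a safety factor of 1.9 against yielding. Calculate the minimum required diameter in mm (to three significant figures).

d = 97.7 mm

Allowable stress σ_allow = 224/1.9 = 117.9 MPa.
Required area A = F/σ_allow = 884000/117.9 = 7498 mm².
A = πd²/4 → d = √(4A/π) = 97.71 mm.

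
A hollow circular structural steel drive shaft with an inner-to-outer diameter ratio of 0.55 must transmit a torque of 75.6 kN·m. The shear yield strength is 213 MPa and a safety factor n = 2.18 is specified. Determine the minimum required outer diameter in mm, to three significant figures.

τ_allow = 213/2.18 = 97.71 MPa.
For a hollow shaft τ = 16T/[πd_o³(1−k⁴)] with k = 0.55, so 1−k⁴ = 0.9085.
d_o³ = 16T/[π τ_allow (1−k⁴)] = 16×7.5600×10^7/(π×97.71×0.9085) = 4.338×10^6 mm³.
d_o = 163.1 mm.

d_o = 163 mm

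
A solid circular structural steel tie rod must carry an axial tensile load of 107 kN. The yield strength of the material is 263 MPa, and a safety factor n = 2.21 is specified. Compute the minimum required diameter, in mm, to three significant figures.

Allowable stress σ_allow = 263/2.21 = 119.0 MPa.
Required area A = F/σ_allow = 107000/119.0 = 899.1 mm².
A = πd²/4 → d = √(4A/π) = 33.83 mm.

d = 33.8 mm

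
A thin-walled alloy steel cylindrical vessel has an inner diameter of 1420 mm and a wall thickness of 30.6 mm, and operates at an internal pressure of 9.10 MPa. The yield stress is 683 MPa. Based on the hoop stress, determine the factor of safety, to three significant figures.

n = 3.23

σ_h = pD/(2t) = 9.10×1420/(2×30.6) = 211.1 MPa.
n = 683/211.1 = 3.235.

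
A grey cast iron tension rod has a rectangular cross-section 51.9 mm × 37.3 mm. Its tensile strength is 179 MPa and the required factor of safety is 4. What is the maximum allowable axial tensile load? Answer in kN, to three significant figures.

F_allow = 86.6 kN

σ_allow = 179/4 = 44.75 MPa.
A = 51.9×37.3 = 1936 mm².
F_allow = σ_allow × A = 44.75×1936 = 86630 N.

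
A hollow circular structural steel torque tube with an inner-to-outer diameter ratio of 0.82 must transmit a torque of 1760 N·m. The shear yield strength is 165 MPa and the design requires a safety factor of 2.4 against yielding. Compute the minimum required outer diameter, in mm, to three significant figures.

τ_allow = 165/2.4 = 68.75 MPa.
For a hollow shaft τ = 16T/[πd_o³(1−k⁴)] with k = 0.82, so 1−k⁴ = 0.5479.
d_o³ = 16T/[π τ_allow (1−k⁴)] = 16×1760000/(π×68.75×0.5479) = 238000 mm³.
d_o = 61.97 mm.

d_o = 62.0 mm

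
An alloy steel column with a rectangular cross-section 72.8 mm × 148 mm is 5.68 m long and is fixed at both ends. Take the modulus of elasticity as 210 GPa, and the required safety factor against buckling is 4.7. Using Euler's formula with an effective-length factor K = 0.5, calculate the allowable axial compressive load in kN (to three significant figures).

Buckling occurs about the weak axis: I_min = h·b³/12 = 148×72.8³/12 = 4.759×10^6 mm⁴ (b = 72.8 mm is the smaller dimension).
Effective length L_e = KL = 0.5×5.68 m = 2840 mm.
Euler critical load P_cr = π²EI/L_e² = π²×210000×4.759×10^6/2840² = 1.223×10^6 N.
P_allow = P_cr/n = 1.223×10^6/4.7 = 260200 N.

P_allow = 260 kN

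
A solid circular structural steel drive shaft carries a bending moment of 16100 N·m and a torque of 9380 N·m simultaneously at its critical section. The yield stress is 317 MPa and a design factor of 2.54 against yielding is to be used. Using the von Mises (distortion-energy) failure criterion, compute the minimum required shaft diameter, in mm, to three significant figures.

σ_allow = σ_y/n = 317/2.54 = 124.8 MPa.
For a solid shaft σ_b = 32M/(πd³) and τ = 16T/(πd³), so the von Mises stress is σ' = (16/πd³)·√(4M²+3T²).
√(4M²+3T²) = √(4×(1.610×10^7)² + 3×(9.380×10^6)²) = 3.607×10^7 N·mm.
d³ = 16×3.607×10^7/(π×124.8) = 1.472×10^6 mm³.
d = 113.7 mm.

d = 114 mm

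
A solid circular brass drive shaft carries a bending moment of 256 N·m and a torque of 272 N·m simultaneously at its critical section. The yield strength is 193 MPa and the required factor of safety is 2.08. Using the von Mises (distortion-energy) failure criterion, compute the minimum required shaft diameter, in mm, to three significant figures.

σ_allow = σ_y/n = 193/2.08 = 92.79 MPa.
For a solid shaft σ_b = 32M/(πd³) and τ = 16T/(πd³), so the von Mises stress is σ' = (16/πd³)·√(4M²+3T²).
√(4M²+3T²) = √(4×(256000)² + 3×(272000)²) = 695800 N·mm.
d³ = 16×695800/(π×92.79) = 38190 mm³.
d = 33.68 mm.

d = 33.7 mm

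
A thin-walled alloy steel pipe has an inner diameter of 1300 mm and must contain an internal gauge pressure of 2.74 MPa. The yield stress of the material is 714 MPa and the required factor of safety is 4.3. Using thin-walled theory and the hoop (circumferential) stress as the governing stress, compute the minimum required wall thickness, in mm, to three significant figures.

t = 10.7 mm

σ_allow = 714/4.3 = 166.0 MPa.
Hoop stress σ_h = pD/(2t), so t = pD/(2σ_allow) = 2.74×1300/(2×166.0) = 10.73 mm.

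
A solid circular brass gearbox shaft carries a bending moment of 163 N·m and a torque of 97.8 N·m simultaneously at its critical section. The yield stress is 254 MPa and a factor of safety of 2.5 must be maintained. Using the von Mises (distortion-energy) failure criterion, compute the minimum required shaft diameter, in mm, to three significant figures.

d = 26.4 mm

σ_allow = σ_y/n = 254/2.5 = 101.6 MPa.
For a solid shaft σ_b = 32M/(πd³) and τ = 16T/(πd³), so the von Mises stress is σ' = (16/πd³)·√(4M²+3T²).
√(4M²+3T²) = √(4×(163000)² + 3×(97800)²) = 367400 N·mm.
d³ = 16×367400/(π×101.6) = 18420 mm³.
d = 26.41 mm.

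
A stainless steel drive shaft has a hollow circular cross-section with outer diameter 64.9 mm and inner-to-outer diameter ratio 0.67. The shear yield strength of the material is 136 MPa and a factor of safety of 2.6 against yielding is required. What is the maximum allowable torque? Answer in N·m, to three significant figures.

T_allow = 2240 N·m

τ_allow = 136/2.6 = 52.31 MPa.
For a hollow shaft T_allow = τ_allow·πd_o³(1−k⁴)/16 with 1−k⁴ = 0.7985, so πd_o³(1−k⁴)/16 = 42860 mm³.
T_allow = 52.31×42860 = 2.242×10^6 N·mm = 2242 N·m.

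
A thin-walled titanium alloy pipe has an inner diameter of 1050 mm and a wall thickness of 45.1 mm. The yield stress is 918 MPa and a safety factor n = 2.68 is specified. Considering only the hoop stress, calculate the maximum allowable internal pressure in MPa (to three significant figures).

σ_allow = 918/2.68 = 342.5 MPa.
σ_h = pD/(2t) → p_allow = 2σ_allow t/D = 2×342.5×45.1/1050 = 29.43 MPa.

p_allow = 29.4 MPa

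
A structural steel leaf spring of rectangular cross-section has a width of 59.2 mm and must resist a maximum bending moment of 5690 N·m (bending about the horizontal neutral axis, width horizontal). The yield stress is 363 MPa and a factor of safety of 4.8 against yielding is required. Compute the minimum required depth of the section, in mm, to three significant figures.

h = 87.3 mm

σ_allow = 363/4.8 = 75.62 MPa.
For a rectangular section σ = 6M/(bh²), so h² = 6M/(b σ_allow) = 6×5690000/(59.2×75.62) = 7626 mm².
h = 87.32 mm.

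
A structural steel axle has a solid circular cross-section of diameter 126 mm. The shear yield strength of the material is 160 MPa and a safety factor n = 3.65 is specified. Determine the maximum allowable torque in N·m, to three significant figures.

τ_allow = 160/3.65 = 43.84 MPa.
For a solid shaft T_allow = τ_allow·πd³/16; πd³/16 = π×126³/16 = 392800 mm³.
T_allow = 43.84×392800 = 1.722×10^7 N·mm = 17220 N·m.

T_allow = 17200 N·m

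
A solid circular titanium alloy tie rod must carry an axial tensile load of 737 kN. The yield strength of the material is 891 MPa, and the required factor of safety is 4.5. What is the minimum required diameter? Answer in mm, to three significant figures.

d = 68.8 mm

Allowable stress σ_allow = 891/4.5 = 198.0 MPa.
Required area A = F/σ_allow = 737000/198.0 = 3722 mm².
A = πd²/4 → d = √(4A/π) = 68.84 mm.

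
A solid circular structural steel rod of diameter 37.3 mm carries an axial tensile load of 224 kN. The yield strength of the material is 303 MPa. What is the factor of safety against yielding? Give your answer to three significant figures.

n = 1.48

A = πd²/4 = 1093 mm².
σ = F/A = 224000/1093 = 205.0 MPa.
n = 303/205.0 = 1.478.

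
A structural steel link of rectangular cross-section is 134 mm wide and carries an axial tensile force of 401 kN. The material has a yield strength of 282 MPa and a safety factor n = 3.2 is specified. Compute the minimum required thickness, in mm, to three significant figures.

t = 34.0 mm

σ_allow = 282/3.2 = 88.12 MPa.
Required area A = F/σ_allow = 401000/88.12 = 4550 mm².
t = A/w = 4550/134 = 33.96 mm.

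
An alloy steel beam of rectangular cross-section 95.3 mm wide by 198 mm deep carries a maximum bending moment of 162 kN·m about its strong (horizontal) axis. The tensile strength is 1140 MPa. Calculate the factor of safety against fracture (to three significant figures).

Section modulus S = bh²/6 = 95.3×198²/6 = 622700 mm³.
σ = M/S = 1.6200×10^8/622700 = 260.2 MPa.
n = 1140/260.2 = 4.382.

n = 4.38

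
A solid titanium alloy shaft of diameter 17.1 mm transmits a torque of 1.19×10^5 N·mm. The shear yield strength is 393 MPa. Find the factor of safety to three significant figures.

n = 3.24

τ = 16T/(πd³) = 16×119000/(π×17.1³) = 121.2 MPa.
n = τ_limit/τ = 393/121.2 = 3.242.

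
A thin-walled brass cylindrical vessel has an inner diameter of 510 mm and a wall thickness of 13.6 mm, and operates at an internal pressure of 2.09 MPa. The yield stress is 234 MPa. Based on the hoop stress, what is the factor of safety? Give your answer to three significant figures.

n = 5.97

σ_h = pD/(2t) = 2.09×510/(2×13.6) = 39.19 MPa.
n = 234/39.19 = 5.971.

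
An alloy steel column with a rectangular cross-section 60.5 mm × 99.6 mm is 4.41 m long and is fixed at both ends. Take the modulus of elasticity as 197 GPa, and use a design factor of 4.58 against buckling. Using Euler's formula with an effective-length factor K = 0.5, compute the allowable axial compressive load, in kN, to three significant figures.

P_allow = 160 kN

Buckling occurs about the weak axis: I_min = h·b³/12 = 99.6×60.5³/12 = 1.838×10^6 mm⁴ (b = 60.5 mm is the smaller dimension).
Effective length L_e = KL = 0.5×4.41 m = 2205 mm.
Euler critical load P_cr = π²EI/L_e² = π²×197000×1.838×10^6/2205² = 735000 N.
P_allow = P_cr/n = 735000/4.58 = 160500 N.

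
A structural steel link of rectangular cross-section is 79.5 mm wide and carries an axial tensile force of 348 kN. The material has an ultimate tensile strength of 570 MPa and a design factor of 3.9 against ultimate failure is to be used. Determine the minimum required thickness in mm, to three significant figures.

σ_allow = 570/3.9 = 146.2 MPa.
Required area A = F/σ_allow = 348000/146.2 = 2381 mm².
t = A/w = 2381/79.5 = 29.95 mm.

t = 30.0 mm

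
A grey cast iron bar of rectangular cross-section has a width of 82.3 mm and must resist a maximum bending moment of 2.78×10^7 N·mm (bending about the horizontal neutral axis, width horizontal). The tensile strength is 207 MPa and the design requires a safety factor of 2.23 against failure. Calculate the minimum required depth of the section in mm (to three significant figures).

σ_allow = 207/2.23 = 92.83 MPa.
For a rectangular section σ = 6M/(bh²), so h² = 6M/(b σ_allow) = 6×2.7800×10^7/(82.3×92.83) = 21830 mm².
h = 147.8 mm.

h = 148 mm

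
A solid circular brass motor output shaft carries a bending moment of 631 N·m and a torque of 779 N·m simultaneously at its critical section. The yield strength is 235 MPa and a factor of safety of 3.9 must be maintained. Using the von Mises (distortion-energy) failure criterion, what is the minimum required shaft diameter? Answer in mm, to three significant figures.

d = 53.8 mm

σ_allow = σ_y/n = 235/3.9 = 60.26 MPa.
For a solid shaft σ_b = 32M/(πd³) and τ = 16T/(πd³), so the von Mises stress is σ' = (16/πd³)·√(4M²+3T²).
√(4M²+3T²) = √(4×(631000)² + 3×(779000)²) = 1.847×10^6 N·mm.
d³ = 16×1.847×10^6/(π×60.26) = 156200 mm³.
d = 53.85 mm.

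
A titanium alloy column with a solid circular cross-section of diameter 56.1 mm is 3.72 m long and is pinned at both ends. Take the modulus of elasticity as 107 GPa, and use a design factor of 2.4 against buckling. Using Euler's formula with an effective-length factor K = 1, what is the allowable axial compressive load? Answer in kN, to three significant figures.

I = πd⁴/64 = π×56.1⁴/64 = 486200 mm⁴.
Effective length L_e = KL = 1×3.72 m = 3720 mm.
Euler critical load P_cr = π²EI/L_e² = π²×107000×486200/3720² = 37100 N.
P_allow = P_cr/n = 37100/2.4 = 15460 N.

P_allow = 15.5 kN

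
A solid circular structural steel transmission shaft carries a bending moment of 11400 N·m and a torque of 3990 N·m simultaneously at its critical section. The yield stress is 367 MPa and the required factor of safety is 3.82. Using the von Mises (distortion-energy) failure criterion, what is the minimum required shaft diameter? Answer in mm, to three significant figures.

σ_allow = σ_y/n = 367/3.82 = 96.07 MPa.
For a solid shaft σ_b = 32M/(πd³) and τ = 16T/(πd³), so the von Mises stress is σ' = (16/πd³)·√(4M²+3T²).
√(4M²+3T²) = √(4×(1.140×10^7)² + 3×(3.990×10^6)²) = 2.382×10^7 N·mm.
d³ = 16×2.382×10^7/(π×96.07) = 1.263×10^6 mm³.
d = 108.1 mm.

d = 108 mm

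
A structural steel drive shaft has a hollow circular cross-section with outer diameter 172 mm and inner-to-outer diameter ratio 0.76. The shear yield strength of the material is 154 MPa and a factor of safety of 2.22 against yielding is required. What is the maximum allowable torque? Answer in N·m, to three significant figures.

τ_allow = 154/2.22 = 69.37 MPa.
For a hollow shaft T_allow = τ_allow·πd_o³(1−k⁴)/16 with 1−k⁴ = 0.6664, so πd_o³(1−k⁴)/16 = 665800 mm³.
T_allow = 69.37×665800 = 4.619×10^7 N·mm = 46190 N·m.

T_allow = 46200 N·m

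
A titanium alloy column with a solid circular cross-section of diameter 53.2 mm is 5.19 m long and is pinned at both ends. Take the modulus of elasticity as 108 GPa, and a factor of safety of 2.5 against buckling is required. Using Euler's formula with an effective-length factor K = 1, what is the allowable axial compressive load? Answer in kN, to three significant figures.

I = πd⁴/64 = π×53.2⁴/64 = 393200 mm⁴.
Effective length L_e = KL = 1×5.19 m = 5190 mm.
Euler critical load P_cr = π²EI/L_e² = π²×108000×393200/5190² = 15560 N.
P_allow = P_cr/n = 15560/2.5 = 6224 N.

P_allow = 6.22 kN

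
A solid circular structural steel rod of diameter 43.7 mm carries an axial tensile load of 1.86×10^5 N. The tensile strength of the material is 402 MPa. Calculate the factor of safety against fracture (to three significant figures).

n = 3.24

A = πd²/4 = 1500 mm².
σ = F/A = 186000/1500 = 124.0 MPa.
n = 402/124.0 = 3.242.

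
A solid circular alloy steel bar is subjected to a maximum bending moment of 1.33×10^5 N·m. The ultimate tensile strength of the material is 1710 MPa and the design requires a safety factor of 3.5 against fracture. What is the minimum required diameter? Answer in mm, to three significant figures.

σ_allow = 1710/3.5 = 488.6 MPa.
For a solid circular section σ = 32M/(πd³), so d³ = 32M/(π σ_allow) = 32×1.3300×10^8/(π×488.6) = 2.773×10^6 mm³.
d = 140.5 mm.

d = 140 mm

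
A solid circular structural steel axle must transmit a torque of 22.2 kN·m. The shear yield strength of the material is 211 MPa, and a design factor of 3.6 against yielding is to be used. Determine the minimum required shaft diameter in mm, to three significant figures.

d = 124 mm

Allowable shear stress τ_allow = 211/3.6 = 58.61 MPa.
For a solid shaft τ = 16T/(πd³), so d³ = 16T/(π τ_allow) = 16×2.2200×10^7/(π×58.61) = 1.929×10^6 mm³.
d = (1.929×10^6)^(1/3) = 124.5 mm.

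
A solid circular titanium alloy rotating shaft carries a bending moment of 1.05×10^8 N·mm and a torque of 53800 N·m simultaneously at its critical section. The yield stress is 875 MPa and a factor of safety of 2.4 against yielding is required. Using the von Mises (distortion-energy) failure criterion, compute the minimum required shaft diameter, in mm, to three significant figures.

d = 148 mm

σ_allow = σ_y/n = 875/2.4 = 364.6 MPa.
For a solid shaft σ_b = 32M/(πd³) and τ = 16T/(πd³), so the von Mises stress is σ' = (16/πd³)·√(4M²+3T²).
√(4M²+3T²) = √(4×(1.050×10^8)² + 3×(5.380×10^7)²) = 2.297×10^8 N·mm.
d³ = 16×2.297×10^8/(π×364.6) = 3.209×10^6 mm³.
d = 147.5 mm.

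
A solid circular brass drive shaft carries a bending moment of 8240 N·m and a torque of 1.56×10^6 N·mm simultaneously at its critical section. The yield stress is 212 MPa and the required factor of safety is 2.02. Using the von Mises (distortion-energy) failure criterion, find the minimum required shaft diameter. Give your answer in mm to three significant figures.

σ_allow = σ_y/n = 212/2.02 = 105.0 MPa.
For a solid shaft σ_b = 32M/(πd³) and τ = 16T/(πd³), so the von Mises stress is σ' = (16/πd³)·√(4M²+3T²).
√(4M²+3T²) = √(4×(8.240×10^6)² + 3×(1.560×10^6)²) = 1.670×10^7 N·mm.
d³ = 16×1.670×10^7/(π×105.0) = 810400 mm³.
d = 93.23 mm.

d = 93.2 mm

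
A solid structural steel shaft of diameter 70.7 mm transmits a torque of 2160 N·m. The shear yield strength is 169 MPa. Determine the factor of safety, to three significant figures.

n = 5.43

τ = 16T/(πd³) = 16×2160000/(π×70.7³) = 31.13 MPa.
n = τ_limit/τ = 169/31.13 = 5.429.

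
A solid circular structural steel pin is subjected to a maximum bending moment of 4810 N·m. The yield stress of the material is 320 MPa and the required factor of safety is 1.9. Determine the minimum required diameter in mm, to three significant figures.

σ_allow = 320/1.9 = 168.4 MPa.
For a solid circular section σ = 32M/(πd³), so d³ = 32M/(π σ_allow) = 32×4810000/(π×168.4) = 290900 mm³.
d = 66.26 mm.

d = 66.3 mm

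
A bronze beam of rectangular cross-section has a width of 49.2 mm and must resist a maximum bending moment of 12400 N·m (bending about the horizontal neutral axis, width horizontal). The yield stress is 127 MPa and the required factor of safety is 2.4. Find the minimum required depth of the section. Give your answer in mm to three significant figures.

h = 169 mm

σ_allow = 127/2.4 = 52.92 MPa.
For a rectangular section σ = 6M/(bh²), so h² = 6M/(b σ_allow) = 6×1.2400×10^7/(49.2×52.92) = 28580 mm².
h = 169.0 mm.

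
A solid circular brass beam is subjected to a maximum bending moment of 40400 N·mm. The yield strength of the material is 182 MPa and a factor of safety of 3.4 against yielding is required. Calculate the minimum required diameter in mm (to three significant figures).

σ_allow = 182/3.4 = 53.53 MPa.
For a solid circular section σ = 32M/(πd³), so d³ = 32M/(π σ_allow) = 32×40400/(π×53.53) = 7688 mm³.
d = 19.74 mm.

d = 19.7 mm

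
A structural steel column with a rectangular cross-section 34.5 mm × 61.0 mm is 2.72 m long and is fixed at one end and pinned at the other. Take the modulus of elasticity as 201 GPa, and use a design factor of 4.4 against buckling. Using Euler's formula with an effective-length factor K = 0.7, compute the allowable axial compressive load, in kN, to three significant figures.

Buckling occurs about the weak axis: I_min = h·b³/12 = 61.0×34.5³/12 = 208700 mm⁴ (b = 34.5 mm is the smaller dimension).
Effective length L_e = KL = 0.7×2.72 m = 1904 mm.
Euler critical load P_cr = π²EI/L_e² = π²×201000×208700/1904² = 114200 N.
P_allow = P_cr/n = 114200/4.4 = 25960 N.

P_allow = 26.0 kN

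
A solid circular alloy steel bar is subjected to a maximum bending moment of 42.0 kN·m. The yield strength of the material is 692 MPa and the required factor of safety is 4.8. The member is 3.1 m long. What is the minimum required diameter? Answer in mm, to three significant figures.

d = 144 mm

σ_allow = 692/4.8 = 144.2 MPa.
For a solid circular section σ = 32M/(πd³), so d³ = 32M/(π σ_allow) = 32×4.2000×10^7/(π×144.2) = 2.967×10^6 mm³.
d = 143.7 mm.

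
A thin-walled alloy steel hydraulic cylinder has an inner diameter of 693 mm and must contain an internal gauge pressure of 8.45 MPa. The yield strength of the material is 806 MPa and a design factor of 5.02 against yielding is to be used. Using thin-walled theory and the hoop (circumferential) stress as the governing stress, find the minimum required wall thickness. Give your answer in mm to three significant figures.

t = 18.2 mm

σ_allow = 806/5.02 = 160.6 MPa.
Hoop stress σ_h = pD/(2t), so t = pD/(2σ_allow) = 8.45×693/(2×160.6) = 18.24 mm.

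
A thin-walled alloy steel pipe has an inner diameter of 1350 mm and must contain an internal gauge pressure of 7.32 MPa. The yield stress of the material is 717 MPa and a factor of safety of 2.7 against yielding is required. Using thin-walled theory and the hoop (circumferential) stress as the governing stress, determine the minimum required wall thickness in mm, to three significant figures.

t = 18.6 mm

σ_allow = 717/2.7 = 265.6 MPa.
Hoop stress σ_h = pD/(2t), so t = pD/(2σ_allow) = 7.32×1350/(2×265.6) = 18.61 mm.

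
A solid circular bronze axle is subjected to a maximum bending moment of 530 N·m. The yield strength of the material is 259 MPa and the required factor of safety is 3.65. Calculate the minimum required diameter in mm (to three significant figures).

d = 42.4 mm

σ_allow = 259/3.65 = 70.96 MPa.
For a solid circular section σ = 32M/(πd³), so d³ = 32M/(π σ_allow) = 32×530000/(π×70.96) = 76080 mm³.
d = 42.37 mm.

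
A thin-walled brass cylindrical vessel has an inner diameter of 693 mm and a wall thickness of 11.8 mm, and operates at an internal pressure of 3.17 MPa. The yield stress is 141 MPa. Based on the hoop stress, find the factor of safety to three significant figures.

σ_h = pD/(2t) = 3.17×693/(2×11.8) = 93.09 MPa.
n = 141/93.09 = 1.515.

n = 1.51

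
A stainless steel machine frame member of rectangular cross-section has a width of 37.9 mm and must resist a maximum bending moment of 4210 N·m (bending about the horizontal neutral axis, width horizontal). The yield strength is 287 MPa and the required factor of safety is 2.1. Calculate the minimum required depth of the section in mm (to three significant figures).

σ_allow = 287/2.1 = 136.7 MPa.
For a rectangular section σ = 6M/(bh²), so h² = 6M/(b σ_allow) = 6×4210000/(37.9×136.7) = 4877 mm².
h = 69.83 mm.

h = 69.8 mm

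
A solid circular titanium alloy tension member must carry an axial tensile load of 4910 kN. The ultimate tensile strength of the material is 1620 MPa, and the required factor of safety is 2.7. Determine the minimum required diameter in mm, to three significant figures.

d = 102 mm

Allowable stress σ_allow = 1620/2.7 = 600.0 MPa.
Required area A = F/σ_allow = 4910000/600.0 = 8183 mm².
A = πd²/4 → d = √(4A/π) = 102.1 mm.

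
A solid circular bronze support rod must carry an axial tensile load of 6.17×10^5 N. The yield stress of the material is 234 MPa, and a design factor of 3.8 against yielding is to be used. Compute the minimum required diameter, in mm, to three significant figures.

Allowable stress σ_allow = 234/3.8 = 61.58 MPa.
Required area A = F/σ_allow = 617000/61.58 = 10020 mm².
A = πd²/4 → d = √(4A/π) = 112.9 mm.

d = 113 mm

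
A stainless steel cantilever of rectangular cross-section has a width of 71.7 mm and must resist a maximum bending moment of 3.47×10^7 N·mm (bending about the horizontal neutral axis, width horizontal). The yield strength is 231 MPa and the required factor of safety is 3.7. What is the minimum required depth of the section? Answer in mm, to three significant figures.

σ_allow = 231/3.7 = 62.43 MPa.
For a rectangular section σ = 6M/(bh²), so h² = 6M/(b σ_allow) = 6×3.4700×10^7/(71.7×62.43) = 46510 mm².
h = 215.7 mm.

h = 216 mm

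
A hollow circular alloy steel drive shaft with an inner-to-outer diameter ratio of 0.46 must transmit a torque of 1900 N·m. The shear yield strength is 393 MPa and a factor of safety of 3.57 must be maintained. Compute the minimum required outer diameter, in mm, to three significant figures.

d_o = 45.1 mm

τ_allow = 393/3.57 = 110.1 MPa.
For a hollow shaft τ = 16T/[πd_o³(1−k⁴)] with k = 0.46, so 1−k⁴ = 0.9552.
d_o³ = 16T/[π τ_allow (1−k⁴)] = 16×1900000/(π×110.1×0.9552) = 92020 mm³.
d_o = 45.15 mm.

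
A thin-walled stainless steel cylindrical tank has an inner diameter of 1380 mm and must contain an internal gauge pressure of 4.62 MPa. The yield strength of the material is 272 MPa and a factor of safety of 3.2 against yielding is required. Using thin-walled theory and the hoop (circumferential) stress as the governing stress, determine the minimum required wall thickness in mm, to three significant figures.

t = 37.5 mm

σ_allow = 272/3.2 = 85.00 MPa.
Hoop stress σ_h = pD/(2t), so t = pD/(2σ_allow) = 4.62×1380/(2×85.00) = 37.50 mm.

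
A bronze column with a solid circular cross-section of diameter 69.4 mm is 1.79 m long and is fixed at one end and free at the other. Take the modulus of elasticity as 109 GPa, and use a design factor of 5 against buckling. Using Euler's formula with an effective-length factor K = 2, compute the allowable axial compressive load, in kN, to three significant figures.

I = πd⁴/64 = π×69.4⁴/64 = 1.139×10^6 mm⁴.
Effective length L_e = KL = 2×1.79 m = 3580 mm.
Euler critical load P_cr = π²EI/L_e² = π²×109000×1.139×10^6/3580² = 95580 N.
P_allow = P_cr/n = 95580/5 = 19120 N.

P_allow = 19.1 kN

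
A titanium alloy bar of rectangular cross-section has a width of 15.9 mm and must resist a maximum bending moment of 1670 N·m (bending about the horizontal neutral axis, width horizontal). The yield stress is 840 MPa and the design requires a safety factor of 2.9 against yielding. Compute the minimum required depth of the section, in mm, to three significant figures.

σ_allow = 840/2.9 = 289.7 MPa.
For a rectangular section σ = 6M/(bh²), so h² = 6M/(b σ_allow) = 6×1670000/(15.9×289.7) = 2176 mm².
h = 46.64 mm.

h = 46.6 mm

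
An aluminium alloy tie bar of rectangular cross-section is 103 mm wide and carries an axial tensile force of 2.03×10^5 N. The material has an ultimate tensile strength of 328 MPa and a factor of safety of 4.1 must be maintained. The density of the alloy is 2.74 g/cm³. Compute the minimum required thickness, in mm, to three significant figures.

t = 24.6 mm

σ_allow = 328/4.1 = 80.00 MPa.
Required area A = F/σ_allow = 203000/80.00 = 2538 mm².
t = A/w = 2538/103 = 24.64 mm.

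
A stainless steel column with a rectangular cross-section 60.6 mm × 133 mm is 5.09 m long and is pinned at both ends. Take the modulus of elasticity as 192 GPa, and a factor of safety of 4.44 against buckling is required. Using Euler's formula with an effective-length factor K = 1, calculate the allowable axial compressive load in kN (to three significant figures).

P_allow = 40.6 kN

Buckling occurs about the weak axis: I_min = h·b³/12 = 133×60.6³/12 = 2.467×10^6 mm⁴ (b = 60.6 mm is the smaller dimension).
Effective length L_e = KL = 1×5.09 m = 5090 mm.
Euler critical load P_cr = π²EI/L_e² = π²×192000×2.467×10^6/5090² = 180400 N.
P_allow = P_cr/n = 180400/4.44 = 40630 N.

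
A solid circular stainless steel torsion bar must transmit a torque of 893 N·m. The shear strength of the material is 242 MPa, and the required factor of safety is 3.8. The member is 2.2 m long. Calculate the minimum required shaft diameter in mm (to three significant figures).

d = 41.5 mm

Allowable shear stress τ_allow = 242/3.8 = 63.68 MPa.
For a solid shaft τ = 16T/(πd³), so d³ = 16T/(π τ_allow) = 16×893000/(π×63.68) = 71420 mm³.
d = (71420)^(1/3) = 41.49 mm.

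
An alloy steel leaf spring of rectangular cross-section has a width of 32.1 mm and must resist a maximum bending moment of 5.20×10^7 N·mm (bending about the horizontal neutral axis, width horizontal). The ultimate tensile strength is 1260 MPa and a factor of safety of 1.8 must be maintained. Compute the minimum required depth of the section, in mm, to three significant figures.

h = 118 mm

σ_allow = 1260/1.8 = 700.0 MPa.
For a rectangular section σ = 6M/(bh²), so h² = 6M/(b σ_allow) = 6×5.2000×10^7/(32.1×700.0) = 13890 mm².
h = 117.8 mm.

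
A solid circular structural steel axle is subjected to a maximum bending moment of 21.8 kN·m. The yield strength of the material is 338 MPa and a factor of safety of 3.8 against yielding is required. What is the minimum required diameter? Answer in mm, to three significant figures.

σ_allow = 338/3.8 = 88.95 MPa.
For a solid circular section σ = 32M/(πd³), so d³ = 32M/(π σ_allow) = 32×2.1800×10^7/(π×88.95) = 2.496×10^6 mm³.
d = 135.7 mm.

d = 136 mm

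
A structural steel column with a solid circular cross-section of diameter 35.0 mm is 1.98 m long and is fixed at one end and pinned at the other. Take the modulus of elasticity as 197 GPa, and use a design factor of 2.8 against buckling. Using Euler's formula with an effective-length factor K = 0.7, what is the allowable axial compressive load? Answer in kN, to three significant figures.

P_allow = 26.6 kN

I = πd⁴/64 = π×35.0⁴/64 = 73660 mm⁴.
Effective length L_e = KL = 0.7×1.98 m = 1386 mm.
Euler critical load P_cr = π²EI/L_e² = π²×197000×73660/1386² = 74560 N.
P_allow = P_cr/n = 74560/2.8 = 26630 N.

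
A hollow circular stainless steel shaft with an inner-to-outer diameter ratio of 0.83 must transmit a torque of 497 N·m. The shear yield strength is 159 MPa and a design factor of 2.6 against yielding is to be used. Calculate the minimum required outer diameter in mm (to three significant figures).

d_o = 42.9 mm

τ_allow = 159/2.6 = 61.15 MPa.
For a hollow shaft τ = 16T/[πd_o³(1−k⁴)] with k = 0.83, so 1−k⁴ = 0.5254.
d_o³ = 16T/[π τ_allow (1−k⁴)] = 16×497000/(π×61.15×0.5254) = 78780 mm³.
d_o = 42.87 mm.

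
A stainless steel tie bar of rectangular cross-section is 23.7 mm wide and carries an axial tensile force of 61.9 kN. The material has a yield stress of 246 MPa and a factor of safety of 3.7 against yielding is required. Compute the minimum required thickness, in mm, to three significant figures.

t = 39.3 mm

σ_allow = 246/3.7 = 66.49 MPa.
Required area A = F/σ_allow = 61900/66.49 = 931.0 mm².
t = A/w = 931.0/23.7 = 39.28 mm.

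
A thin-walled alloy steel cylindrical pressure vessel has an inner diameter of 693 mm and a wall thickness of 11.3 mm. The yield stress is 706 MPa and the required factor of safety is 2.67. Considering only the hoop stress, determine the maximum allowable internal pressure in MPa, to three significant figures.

σ_allow = 706/2.67 = 264.4 MPa.
σ_h = pD/(2t) → p_allow = 2σ_allow t/D = 2×264.4×11.3/693 = 8.623 MPa.

p_allow = 8.62 MPa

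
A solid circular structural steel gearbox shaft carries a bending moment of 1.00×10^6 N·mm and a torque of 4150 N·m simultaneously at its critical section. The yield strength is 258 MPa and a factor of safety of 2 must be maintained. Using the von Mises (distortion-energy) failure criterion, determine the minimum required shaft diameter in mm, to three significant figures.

σ_allow = σ_y/n = 258/2 = 129.0 MPa.
For a solid shaft σ_b = 32M/(πd³) and τ = 16T/(πd³), so the von Mises stress is σ' = (16/πd³)·√(4M²+3T²).
√(4M²+3T²) = √(4×(1.000×10^6)² + 3×(4.150×10^6)²) = 7.461×10^6 N·mm.
d³ = 16×7.461×10^6/(π×129.0) = 294600 mm³.
d = 66.54 mm.

d = 66.5 mm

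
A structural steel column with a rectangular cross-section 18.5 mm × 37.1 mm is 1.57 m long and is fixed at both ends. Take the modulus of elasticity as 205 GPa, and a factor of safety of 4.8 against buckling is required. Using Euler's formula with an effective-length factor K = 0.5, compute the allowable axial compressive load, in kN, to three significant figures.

P_allow = 13.4 kN

Buckling occurs about the weak axis: I_min = h·b³/12 = 37.1×18.5³/12 = 19580 mm⁴ (b = 18.5 mm is the smaller dimension).
Effective length L_e = KL = 0.5×1.57 m = 785.0 mm.
Euler critical load P_cr = π²EI/L_e² = π²×205000×19580/785.0² = 64270 N.
P_allow = P_cr/n = 64270/4.8 = 13390 N.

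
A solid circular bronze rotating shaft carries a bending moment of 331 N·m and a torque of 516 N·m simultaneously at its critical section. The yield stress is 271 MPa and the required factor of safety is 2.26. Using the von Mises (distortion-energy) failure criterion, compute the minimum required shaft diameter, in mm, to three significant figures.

σ_allow = σ_y/n = 271/2.26 = 119.9 MPa.
For a solid shaft σ_b = 32M/(πd³) and τ = 16T/(πd³), so the von Mises stress is σ' = (16/πd³)·√(4M²+3T²).
√(4M²+3T²) = √(4×(331000)² + 3×(516000)²) = 1.112×10^6 N·mm.
d³ = 16×1.112×10^6/(π×119.9) = 47240 mm³.
d = 36.15 mm.

d = 36.1 mm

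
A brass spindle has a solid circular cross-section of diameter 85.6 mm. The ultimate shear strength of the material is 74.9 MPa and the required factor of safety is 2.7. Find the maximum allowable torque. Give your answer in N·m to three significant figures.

T_allow = 3420 N·m

τ_allow = 74.9/2.7 = 27.74 MPa.
For a solid shaft T_allow = τ_allow·πd³/16; πd³/16 = π×85.6³/16 = 123200 mm³.
T_allow = 27.74×123200 = 3.416×10^6 N·mm = 3416 N·m.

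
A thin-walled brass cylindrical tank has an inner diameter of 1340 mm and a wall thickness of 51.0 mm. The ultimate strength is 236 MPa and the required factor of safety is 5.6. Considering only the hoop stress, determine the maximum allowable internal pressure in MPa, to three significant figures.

p_allow = 3.21 MPa

σ_allow = 236/5.6 = 42.14 MPa.
σ_h = pD/(2t) → p_allow = 2σ_allow t/D = 2×42.14×51.0/1340 = 3.208 MPa.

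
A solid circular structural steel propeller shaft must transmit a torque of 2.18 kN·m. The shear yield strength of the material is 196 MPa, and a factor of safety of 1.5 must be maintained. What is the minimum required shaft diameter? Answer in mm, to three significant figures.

d = 44.0 mm

Allowable shear stress τ_allow = 196/1.5 = 130.7 MPa.
For a solid shaft τ = 16T/(πd³), so d³ = 16T/(π τ_allow) = 16×2180000/(π×130.7) = 84970 mm³.
d = (84970)^(1/3) = 43.96 mm.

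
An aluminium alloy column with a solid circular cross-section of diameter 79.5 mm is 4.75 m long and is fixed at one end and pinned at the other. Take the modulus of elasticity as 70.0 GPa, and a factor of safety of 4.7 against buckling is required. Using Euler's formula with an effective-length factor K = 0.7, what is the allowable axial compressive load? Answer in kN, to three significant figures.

I = πd⁴/64 = π×79.5⁴/64 = 1.961×10^6 mm⁴.
Effective length L_e = KL = 0.7×4.75 m = 3325 mm.
Euler critical load P_cr = π²EI/L_e² = π²×70000×1.961×10^6/3325² = 122500 N.
P_allow = P_cr/n = 122500/4.7 = 26070 N.

P_allow = 26.1 kN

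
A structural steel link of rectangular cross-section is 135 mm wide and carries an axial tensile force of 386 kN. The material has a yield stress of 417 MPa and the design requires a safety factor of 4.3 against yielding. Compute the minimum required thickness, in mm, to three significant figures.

σ_allow = 417/4.3 = 96.98 MPa.
Required area A = F/σ_allow = 386000/96.98 = 3980 mm².
t = A/w = 3980/135 = 29.48 mm.

t = 29.5 mm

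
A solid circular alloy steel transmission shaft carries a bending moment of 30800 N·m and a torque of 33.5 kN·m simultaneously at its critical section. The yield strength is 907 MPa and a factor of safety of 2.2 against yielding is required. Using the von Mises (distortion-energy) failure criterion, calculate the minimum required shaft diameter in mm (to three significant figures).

σ_allow = σ_y/n = 907/2.2 = 412.3 MPa.
For a solid shaft σ_b = 32M/(πd³) and τ = 16T/(πd³), so the von Mises stress is σ' = (16/πd³)·√(4M²+3T²).
√(4M²+3T²) = √(4×(3.080×10^7)² + 3×(3.350×10^7)²) = 8.462×10^7 N·mm.
d³ = 16×8.462×10^7/(π×412.3) = 1.045×10^6 mm³.
d = 101.5 mm.

d = 101 mm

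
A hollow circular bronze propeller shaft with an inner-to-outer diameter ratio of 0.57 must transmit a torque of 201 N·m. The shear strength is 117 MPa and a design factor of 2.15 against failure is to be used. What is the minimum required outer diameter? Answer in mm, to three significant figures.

d_o = 27.6 mm

τ_allow = 117/2.15 = 54.42 MPa.
For a hollow shaft τ = 16T/[πd_o³(1−k⁴)] with k = 0.57, so 1−k⁴ = 0.8944.
d_o³ = 16T/[π τ_allow (1−k⁴)] = 16×201000/(π×54.42×0.8944) = 21030 mm³.
d_o = 27.60 mm.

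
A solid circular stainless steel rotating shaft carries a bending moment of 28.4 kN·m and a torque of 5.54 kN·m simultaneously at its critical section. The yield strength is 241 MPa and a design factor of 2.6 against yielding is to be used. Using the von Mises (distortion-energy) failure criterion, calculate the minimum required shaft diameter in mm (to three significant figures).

d = 147 mm

σ_allow = σ_y/n = 241/2.6 = 92.69 MPa.
For a solid shaft σ_b = 32M/(πd³) and τ = 16T/(πd³), so the von Mises stress is σ' = (16/πd³)·√(4M²+3T²).
√(4M²+3T²) = √(4×(2.840×10^7)² + 3×(5.540×10^6)²) = 5.760×10^7 N·mm.
d³ = 16×5.760×10^7/(π×92.69) = 3.165×10^6 mm³.
d = 146.8 mm.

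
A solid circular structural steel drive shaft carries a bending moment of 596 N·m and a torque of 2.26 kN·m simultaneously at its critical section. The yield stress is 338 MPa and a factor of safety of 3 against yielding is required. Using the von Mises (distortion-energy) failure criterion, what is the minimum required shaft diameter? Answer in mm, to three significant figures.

d = 57.0 mm

σ_allow = σ_y/n = 338/3 = 112.7 MPa.
For a solid shaft σ_b = 32M/(πd³) and τ = 16T/(πd³), so the von Mises stress is σ' = (16/πd³)·√(4M²+3T²).
√(4M²+3T²) = √(4×(596000)² + 3×(2.260×10^6)²) = 4.092×10^6 N·mm.
d³ = 16×4.092×10^6/(π×112.7) = 185000 mm³.
d = 56.98 mm.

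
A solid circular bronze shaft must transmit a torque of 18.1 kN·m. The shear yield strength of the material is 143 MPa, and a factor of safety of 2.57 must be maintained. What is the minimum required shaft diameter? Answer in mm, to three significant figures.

d = 118 mm

Allowable shear stress τ_allow = 143/2.57 = 55.64 MPa.
For a solid shaft τ = 16T/(πd³), so d³ = 16T/(π τ_allow) = 16×1.8100×10^7/(π×55.64) = 1.657×10^6 mm³.
d = (1.657×10^6)^(1/3) = 118.3 mm.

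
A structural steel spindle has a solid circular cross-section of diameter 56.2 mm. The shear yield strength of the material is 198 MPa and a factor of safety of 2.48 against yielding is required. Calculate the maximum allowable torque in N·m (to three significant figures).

T_allow = 2780 N·m

τ_allow = 198/2.48 = 79.84 MPa.
For a solid shaft T_allow = τ_allow·πd³/16; πd³/16 = π×56.2³/16 = 34850 mm³.
T_allow = 79.84×34850 = 2.783×10^6 N·mm = 2783 N·m.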